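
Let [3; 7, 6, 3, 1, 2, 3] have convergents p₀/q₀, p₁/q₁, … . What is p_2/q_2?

135/43

Using pₖ = aₖpₖ₋₁ + pₖ₋₂, qₖ = aₖqₖ₋₁ + qₖ₋₂ (with p₋₁=1, p₋₂=0, q₋₁=0, q₋₂=1):
  k=0: a=3, p=3, q=1
  k=1: a=7, p=22, q=7
  k=2: a=6, p=135, q=43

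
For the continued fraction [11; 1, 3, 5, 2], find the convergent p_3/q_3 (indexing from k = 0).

Using pₖ = aₖpₖ₋₁ + pₖ₋₂, qₖ = aₖqₖ₋₁ + qₖ₋₂ (with p₋₁=1, p₋₂=0, q₋₁=0, q₋₂=1):
  k=0: a=11, p=11, q=1
  k=1: a=1, p=12, q=1
  k=2: a=3, p=47, q=4
  k=3: a=5, p=247, q=21

247/21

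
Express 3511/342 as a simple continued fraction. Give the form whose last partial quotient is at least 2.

3511 = 10*342 + 91
342 = 3*91 + 69
91 = 1*69 + 22
69 = 3*22 + 3
22 = 7*3 + 1
3 = 3*1 + 0  (stop)
So 3511/342 = [10; 3, 1, 3, 7, 3].

[10; 3, 1, 3, 7, 3]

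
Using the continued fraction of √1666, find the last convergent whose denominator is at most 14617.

200369/4909

√1666 = [40; 1, 4, 2, 4, 1, 80, …] (period length 6).
Convergents:
  p_0/q_0 = 40/1
  p_1/q_1 = 41/1
  p_2/q_2 = 204/5
  p_3/q_3 = 449/11
  p_4/q_4 = 2000/49
  p_5/q_5 = 2449/60
  p_6/q_6 = 197920/4849
  p_7/q_7 = 200369/4909
  p_8/q_8 = 999396/24485
q_7 = 4909 ≤ 14617 < 24485 = q_8, so the answer is 200369/4909.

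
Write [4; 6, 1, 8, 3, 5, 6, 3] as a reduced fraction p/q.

83283/20092

Using pₖ = aₖpₖ₋₁ + pₖ₋₂ and qₖ = aₖqₖ₋₁ + qₖ₋₂:
  k=0: a=4, p=4, q=1
  k=1: a=6, p=25, q=6
  k=2: a=1, p=29, q=7
  k=3: a=8, p=257, q=62
  k=4: a=3, p=800, q=193
  k=5: a=5, p=4257, q=1027
  k=6: a=6, p=26342, q=6355
  k=7: a=3, p=83283, q=20092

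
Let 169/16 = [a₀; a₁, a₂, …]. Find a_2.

1

169 = 10·16 + 9   →  a_0 = 10
16 = 1·9 + 7   →  a_1 = 1
9 = 1·7 + 2   →  a_2 = 1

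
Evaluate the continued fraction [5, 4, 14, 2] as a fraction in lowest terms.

619/118

Using pₖ = aₖpₖ₋₁ + pₖ₋₂ and qₖ = aₖqₖ₋₁ + qₖ₋₂:
  k=0: a=5, p=5, q=1
  k=1: a=4, p=21, q=4
  k=2: a=14, p=299, q=57
  k=3: a=2, p=619, q=118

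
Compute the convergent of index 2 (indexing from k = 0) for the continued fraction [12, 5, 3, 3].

Using pₖ = aₖpₖ₋₁ + pₖ₋₂, qₖ = aₖqₖ₋₁ + qₖ₋₂ (with p₋₁=1, p₋₂=0, q₋₁=0, q₋₂=1):
  k=0: a=12, p=12, q=1
  k=1: a=5, p=61, q=5
  k=2: a=3, p=195, q=16

195/16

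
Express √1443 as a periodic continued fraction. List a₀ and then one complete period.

[37; 1, 74]

a₀ = ⌊√1443⌋ = 37.
With m₀=0, d₀=1 and mₖ₊₁ = dₖaₖ − mₖ, dₖ₊₁ = (n − mₖ₊₁²)/dₖ, aₖ₊₁ = ⌊(a₀+mₖ₊₁)/dₖ₊₁⌋:
  k=1: m=37, d=74, a=1
  k=2: m=37, d=1, a=74
d=1 and a=2a₀=74 at k=2, so the next step gives (m, d) = (37, 74) again — its k=1 value — and the period has length 2.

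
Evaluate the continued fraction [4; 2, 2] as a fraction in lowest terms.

Using pₖ = aₖpₖ₋₁ + pₖ₋₂ and qₖ = aₖqₖ₋₁ + qₖ₋₂:
  k=0: a=4, p=4, q=1
  k=1: a=2, p=9, q=2
  k=2: a=2, p=22, q=5

22/5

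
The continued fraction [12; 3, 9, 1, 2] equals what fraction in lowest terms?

1109/90

Fold from the inside: start with 2/1.
  1 + 1/2 = 3/2
  9 + 2/3 = 29/3
  3 + 3/29 = 90/29
  12 + 29/90 = 1109/90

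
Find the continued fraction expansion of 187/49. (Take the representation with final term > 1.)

187 = 3*49 + 40
49 = 1*40 + 9
40 = 4*9 + 4
9 = 2*4 + 1
4 = 4*1 + 0  (stop)
So 187/49 = [3; 1, 4, 2, 4].

[3; 1, 4, 2, 4]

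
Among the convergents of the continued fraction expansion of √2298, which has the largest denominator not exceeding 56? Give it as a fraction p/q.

767/16

√2298 = [47; 1, 14, 1, 94, …] (period length 4).
Convergents:
  p_0/q_0 = 47/1
  p_1/q_1 = 48/1
  p_2/q_2 = 719/15
  p_3/q_3 = 767/16
  p_4/q_4 = 72817/1519
q_3 = 16 ≤ 56 < 1519 = q_4, so the answer is 767/16.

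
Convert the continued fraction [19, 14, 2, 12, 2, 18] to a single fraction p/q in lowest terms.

265365/13916

Fold from the inside: start with 18/1.
  2 + 1/18 = 37/18
  12 + 18/37 = 462/37
  2 + 37/462 = 961/462
  14 + 462/961 = 13916/961
  19 + 961/13916 = 265365/13916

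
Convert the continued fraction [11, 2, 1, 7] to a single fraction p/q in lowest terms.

261/23

Fold from the inside: start with 7/1.
  1 + 1/7 = 8/7
  2 + 7/8 = 23/8
  11 + 8/23 = 261/23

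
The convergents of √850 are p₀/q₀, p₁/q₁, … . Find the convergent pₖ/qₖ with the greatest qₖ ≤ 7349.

142421/4885

√850 = [29; 6, 2, 6, 58, …] (period length 4).
Convergents:
  p_0/q_0 = 29/1
  p_1/q_1 = 175/6
  p_2/q_2 = 379/13
  p_3/q_3 = 2449/84
  p_4/q_4 = 142421/4885
  p_5/q_5 = 856975/29394
q_4 = 4885 ≤ 7349 < 29394 = q_5, so the answer is 142421/4885.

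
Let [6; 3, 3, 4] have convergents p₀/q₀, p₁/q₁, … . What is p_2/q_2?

63/10

Using pₖ = aₖpₖ₋₁ + pₖ₋₂, qₖ = aₖqₖ₋₁ + qₖ₋₂ (with p₋₁=1, p₋₂=0, q₋₁=0, q₋₂=1):
  k=0: a=6, p=6, q=1
  k=1: a=3, p=19, q=3
  k=2: a=3, p=63, q=10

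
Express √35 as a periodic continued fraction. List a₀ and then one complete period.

[5; 1, 10]

a₀ = ⌊√35⌋ = 5.
With m₀=0, d₀=1 and mₖ₊₁ = dₖaₖ − mₖ, dₖ₊₁ = (n − mₖ₊₁²)/dₖ, aₖ₊₁ = ⌊(a₀+mₖ₊₁)/dₖ₊₁⌋:
  k=1: m=5, d=10, a=1
  k=2: m=5, d=1, a=10
d=1 and a=2a₀=10 at k=2, so the next step gives (m, d) = (5, 10) again — its k=1 value — and the period has length 2.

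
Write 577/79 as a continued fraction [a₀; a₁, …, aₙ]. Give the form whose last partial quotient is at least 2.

[7; 3, 3, 2, 3]

577 = 7×79 + 24
79 = 3×24 + 7
24 = 3×7 + 3
7 = 2×3 + 1
3 = 3×1 + 0  (stop)
So 577/79 = [7; 3, 3, 2, 3].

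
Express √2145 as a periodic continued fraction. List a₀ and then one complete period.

[46; 3, 5, 2, 5, 3, 92]

a₀ = ⌊√2145⌋ = 46.
With m₀=0, d₀=1 and mₖ₊₁ = dₖaₖ − mₖ, dₖ₊₁ = (n − mₖ₊₁²)/dₖ, aₖ₊₁ = ⌊(a₀+mₖ₊₁)/dₖ₊₁⌋:
  k=1: m=46, d=29, a=3
  k=2: m=41, d=16, a=5
  k=3: m=39, d=39, a=2
  k=4: m=39, d=16, a=5
  k=5: m=41, d=29, a=3
  k=6: m=46, d=1, a=92
d=1 and a=2a₀=92 at k=6, so the next step gives (m, d) = (46, 29) again — its k=1 value — and the period has length 6.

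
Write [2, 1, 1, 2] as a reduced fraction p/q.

Using pₖ = aₖpₖ₋₁ + pₖ₋₂ and qₖ = aₖqₖ₋₁ + qₖ₋₂:
  k=0: a=2, p=2, q=1
  k=1: a=1, p=3, q=1
  k=2: a=1, p=5, q=2
  k=3: a=2, p=13, q=5

13/5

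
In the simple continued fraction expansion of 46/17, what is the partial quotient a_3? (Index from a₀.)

2

46 = 2·17 + 12   →  a_0 = 2
17 = 1·12 + 5   →  a_1 = 1
12 = 2·5 + 2   →  a_2 = 2
5 = 2·2 + 1   →  a_3 = 2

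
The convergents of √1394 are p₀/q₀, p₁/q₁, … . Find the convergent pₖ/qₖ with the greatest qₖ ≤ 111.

√1394 = [37; 2, 1, 36, 1, 2, 74, …] (period length 6).
Convergents:
  p_0/q_0 = 37/1
  p_1/q_1 = 75/2
  p_2/q_2 = 112/3
  p_3/q_3 = 4107/110
  p_4/q_4 = 4219/113
q_3 = 110 ≤ 111 < 113 = q_4, so the answer is 4107/110.

4107/110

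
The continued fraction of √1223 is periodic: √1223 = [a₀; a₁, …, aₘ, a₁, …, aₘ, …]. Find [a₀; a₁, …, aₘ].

[34; 1, 33, 1, 68]

a₀ = ⌊√1223⌋ = 34.
With m₀=0, d₀=1 and mₖ₊₁ = dₖaₖ − mₖ, dₖ₊₁ = (n − mₖ₊₁²)/dₖ, aₖ₊₁ = ⌊(a₀+mₖ₊₁)/dₖ₊₁⌋:
  k=1: m=34, d=67, a=1
  k=2: m=33, d=2, a=33
  k=3: m=33, d=67, a=1
  k=4: m=34, d=1, a=68
d=1 and a=2a₀=68 at k=4, so the next step gives (m, d) = (34, 67) again — its k=1 value — and the period has length 4.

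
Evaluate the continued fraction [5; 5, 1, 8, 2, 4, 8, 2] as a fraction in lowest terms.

Using pₖ = aₖpₖ₋₁ + pₖ₋₂ and qₖ = aₖqₖ₋₁ + qₖ₋₂:
  k=0: a=5, p=5, q=1
  k=1: a=5, p=26, q=5
  k=2: a=1, p=31, q=6
  k=3: a=8, p=274, q=53
  k=4: a=2, p=579, q=112
  k=5: a=4, p=2590, q=501
  k=6: a=8, p=21299, q=4120
  k=7: a=2, p=45188, q=8741

45188/8741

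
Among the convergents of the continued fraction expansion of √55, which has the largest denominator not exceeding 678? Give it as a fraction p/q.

2655/358

√55 = [7; 2, 2, 2, 14, …] (period length 4).
Convergents:
  p_0/q_0 = 7/1
  p_1/q_1 = 15/2
  p_2/q_2 = 37/5
  p_3/q_3 = 89/12
  p_4/q_4 = 1283/173
  p_5/q_5 = 2655/358
  p_6/q_6 = 6593/889
q_5 = 358 ≤ 678 < 889 = q_6, so the answer is 2655/358.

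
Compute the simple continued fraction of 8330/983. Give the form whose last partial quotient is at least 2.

[8; 2, 9, 7, 3, 2]

8330 = 8*983 + 466
983 = 2*466 + 51
466 = 9*51 + 7
51 = 7*7 + 2
7 = 3*2 + 1
2 = 2*1 + 0  (stop)
So 8330/983 = [8; 2, 9, 7, 3, 2].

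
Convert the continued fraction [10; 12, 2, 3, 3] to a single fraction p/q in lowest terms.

2883/286

Fold from the inside: start with 3/1.
  3 + 1/3 = 10/3
  2 + 3/10 = 23/10
  12 + 10/23 = 286/23
  10 + 23/286 = 2883/286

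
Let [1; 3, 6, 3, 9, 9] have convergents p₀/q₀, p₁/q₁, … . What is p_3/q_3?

79/60

Using pₖ = aₖpₖ₋₁ + pₖ₋₂, qₖ = aₖqₖ₋₁ + qₖ₋₂ (with p₋₁=1, p₋₂=0, q₋₁=0, q₋₂=1):
  k=0: a=1, p=1, q=1
  k=1: a=3, p=4, q=3
  k=2: a=6, p=25, q=19
  k=3: a=3, p=79, q=60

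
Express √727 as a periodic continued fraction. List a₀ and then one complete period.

a₀ = ⌊√727⌋ = 26.
With m₀=0, d₀=1 and mₖ₊₁ = dₖaₖ − mₖ, dₖ₊₁ = (n − mₖ₊₁²)/dₖ, aₖ₊₁ = ⌊(a₀+mₖ₊₁)/dₖ₊₁⌋:
  k=1: m=26, d=51, a=1
  k=2: m=25, d=2, a=25
  k=3: m=25, d=51, a=1
  k=4: m=26, d=1, a=52
d=1 and a=2a₀=52 at k=4, so the next step gives (m, d) = (26, 51) again — its k=1 value — and the period has length 4.

[26; 1, 25, 1, 52]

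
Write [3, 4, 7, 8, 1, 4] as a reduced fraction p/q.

4201/1296

Using pₖ = aₖpₖ₋₁ + pₖ₋₂ and qₖ = aₖqₖ₋₁ + qₖ₋₂:
  k=0: a=3, p=3, q=1
  k=1: a=4, p=13, q=4
  k=2: a=7, p=94, q=29
  k=3: a=8, p=765, q=236
  k=4: a=1, p=859, q=265
  k=5: a=4, p=4201, q=1296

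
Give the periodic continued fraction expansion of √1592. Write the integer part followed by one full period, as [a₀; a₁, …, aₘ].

a₀ = ⌊√1592⌋ = 39.

[39; 1, 8, 1, 78]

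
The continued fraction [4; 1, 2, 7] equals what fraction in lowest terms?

Fold from the inside: start with 7/1.
  2 + 1/7 = 15/7
  1 + 7/15 = 22/15
  4 + 15/22 = 103/22

103/22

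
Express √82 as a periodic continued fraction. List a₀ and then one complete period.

[9; 18]

a₀ = ⌊√82⌋ = 9.
With m₀=0, d₀=1 and mₖ₊₁ = dₖaₖ − mₖ, dₖ₊₁ = (n − mₖ₊₁²)/dₖ, aₖ₊₁ = ⌊(a₀+mₖ₊₁)/dₖ₊₁⌋:
  k=1: m=9, d=1, a=18
d=1 and a=2a₀=18 at k=1, so the next step gives (m, d) = (9, 1) again — its k=1 value — and the period has length 1.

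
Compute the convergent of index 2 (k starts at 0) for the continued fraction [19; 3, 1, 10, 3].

77/4

Using pₖ = aₖpₖ₋₁ + pₖ₋₂, qₖ = aₖqₖ₋₁ + qₖ₋₂ (with p₋₁=1, p₋₂=0, q₋₁=0, q₋₂=1):
  k=0: a=19, p=19, q=1
  k=1: a=3, p=58, q=3
  k=2: a=1, p=77, q=4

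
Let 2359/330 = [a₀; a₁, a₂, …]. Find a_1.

6

2359 = 7·330 + 49   →  a_0 = 7
330 = 6·49 + 36   →  a_1 = 6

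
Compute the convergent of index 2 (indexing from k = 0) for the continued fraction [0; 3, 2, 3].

Using pₖ = aₖpₖ₋₁ + pₖ₋₂, qₖ = aₖqₖ₋₁ + qₖ₋₂ (with p₋₁=1, p₋₂=0, q₋₁=0, q₋₂=1):
  k=0: a=0, p=0, q=1
  k=1: a=3, p=1, q=3
  k=2: a=2, p=2, q=7

2/7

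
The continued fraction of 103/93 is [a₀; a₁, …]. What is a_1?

103 = 1·93 + 10   →  a_0 = 1
93 = 9·10 + 3   →  a_1 = 9

9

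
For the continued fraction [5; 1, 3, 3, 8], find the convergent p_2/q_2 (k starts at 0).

Using pₖ = aₖpₖ₋₁ + pₖ₋₂, qₖ = aₖqₖ₋₁ + qₖ₋₂ (with p₋₁=1, p₋₂=0, q₋₁=0, q₋₂=1):
  k=0: a=5, p=5, q=1
  k=1: a=1, p=6, q=1
  k=2: a=3, p=23, q=4

23/4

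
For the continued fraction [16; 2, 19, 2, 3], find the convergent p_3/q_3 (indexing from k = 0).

Using pₖ = aₖpₖ₋₁ + pₖ₋₂, qₖ = aₖqₖ₋₁ + qₖ₋₂ (with p₋₁=1, p₋₂=0, q₋₁=0, q₋₂=1):
  k=0: a=16, p=16, q=1
  k=1: a=2, p=33, q=2
  k=2: a=19, p=643, q=39
  k=3: a=2, p=1319, q=80

1319/80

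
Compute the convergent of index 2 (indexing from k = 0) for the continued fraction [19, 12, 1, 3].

Using pₖ = aₖpₖ₋₁ + pₖ₋₂, qₖ = aₖqₖ₋₁ + qₖ₋₂ (with p₋₁=1, p₋₂=0, q₋₁=0, q₋₂=1):
  k=0: a=19, p=19, q=1
  k=1: a=12, p=229, q=12
  k=2: a=1, p=248, q=13

248/13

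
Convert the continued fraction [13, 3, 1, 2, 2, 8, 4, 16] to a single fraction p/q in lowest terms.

194410/14651

Fold from the inside: start with 16/1.
  4 + 1/16 = 65/16
  8 + 16/65 = 536/65
  2 + 65/536 = 1137/536
  2 + 536/1137 = 2810/1137
  1 + 1137/2810 = 3947/2810
  3 + 2810/3947 = 14651/3947
  13 + 3947/14651 = 194410/14651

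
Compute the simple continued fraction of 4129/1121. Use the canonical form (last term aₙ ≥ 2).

[3; 1, 2, 6, 2, 1, 18]

4129 = 3*1121 + 766
1121 = 1*766 + 355
766 = 2*355 + 56
355 = 6*56 + 19
56 = 2*19 + 18
19 = 1*18 + 1
18 = 18*1 + 0  (stop)
So 4129/1121 = [3; 1, 2, 6, 2, 1, 18].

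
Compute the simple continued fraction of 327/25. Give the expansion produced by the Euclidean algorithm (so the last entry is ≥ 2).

[13; 12, 2]

327 = 13×25 + 2
25 = 12×2 + 1
2 = 2×1 + 0  (stop)
So 327/25 = [13; 12, 2].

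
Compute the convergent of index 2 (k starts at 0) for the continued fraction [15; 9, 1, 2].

151/10

Using pₖ = aₖpₖ₋₁ + pₖ₋₂, qₖ = aₖqₖ₋₁ + qₖ₋₂ (with p₋₁=1, p₋₂=0, q₋₁=0, q₋₂=1):
  k=0: a=15, p=15, q=1
  k=1: a=9, p=136, q=9
  k=2: a=1, p=151, q=10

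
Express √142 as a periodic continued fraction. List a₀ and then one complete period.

a₀ = ⌊√142⌋ = 11.
With m₀=0, d₀=1 and mₖ₊₁ = dₖaₖ − mₖ, dₖ₊₁ = (n − mₖ₊₁²)/dₖ, aₖ₊₁ = ⌊(a₀+mₖ₊₁)/dₖ₊₁⌋:
  k=1: m=11, d=21, a=1
  k=2: m=10, d=2, a=10
  k=3: m=10, d=21, a=1
  k=4: m=11, d=1, a=22
d=1 and a=2a₀=22 at k=4, so the next step gives (m, d) = (11, 21) again — its k=1 value — and the period has length 4.

[11; 1, 10, 1, 22]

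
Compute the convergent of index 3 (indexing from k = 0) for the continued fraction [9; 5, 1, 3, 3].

211/23

Using pₖ = aₖpₖ₋₁ + pₖ₋₂, qₖ = aₖqₖ₋₁ + qₖ₋₂ (with p₋₁=1, p₋₂=0, q₋₁=0, q₋₂=1):
  k=0: a=9, p=9, q=1
  k=1: a=5, p=46, q=5
  k=2: a=1, p=55, q=6
  k=3: a=3, p=211, q=23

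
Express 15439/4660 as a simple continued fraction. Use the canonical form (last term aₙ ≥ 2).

15439 = 3×4660 + 1459
4660 = 3×1459 + 283
1459 = 5×283 + 44
283 = 6×44 + 19
44 = 2×19 + 6
19 = 3×6 + 1
6 = 6×1 + 0  (stop)
So 15439/4660 = [3; 3, 5, 6, 2, 3, 6].

[3; 3, 5, 6, 2, 3, 6]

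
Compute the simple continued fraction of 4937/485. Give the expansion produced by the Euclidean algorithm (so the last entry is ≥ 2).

[10; 5, 1, 1, 2, 1, 5, 2]

4937 = 10×485 + 87
485 = 5×87 + 50
87 = 1×50 + 37
50 = 1×37 + 13
37 = 2×13 + 11
13 = 1×11 + 2
11 = 5×2 + 1
2 = 2×1 + 0  (stop)
So 4937/485 = [10; 5, 1, 1, 2, 1, 5, 2].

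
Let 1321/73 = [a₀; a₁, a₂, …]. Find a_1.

10

1321 = 18·73 + 7   →  a_0 = 18
73 = 10·7 + 3   →  a_1 = 10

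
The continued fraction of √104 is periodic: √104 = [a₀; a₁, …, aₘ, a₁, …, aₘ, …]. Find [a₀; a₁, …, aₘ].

a₀ = ⌊√104⌋ = 10.

[10; 5, 20]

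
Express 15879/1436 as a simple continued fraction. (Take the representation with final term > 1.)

15879 = 11*1436 + 83
1436 = 17*83 + 25
83 = 3*25 + 8
25 = 3*8 + 1
8 = 8*1 + 0  (stop)
So 15879/1436 = [11; 17, 3, 3, 8].

[11; 17, 3, 3, 8]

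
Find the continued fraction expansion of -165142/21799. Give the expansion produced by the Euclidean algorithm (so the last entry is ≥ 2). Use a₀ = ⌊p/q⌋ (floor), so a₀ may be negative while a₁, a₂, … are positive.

[-8; 2, 2, 1, 4, 10, 9, 7]

-165142 = -8×21799 + 9250
21799 = 2×9250 + 3299
9250 = 2×3299 + 2652
3299 = 1×2652 + 647
2652 = 4×647 + 64
647 = 10×64 + 7
64 = 9×7 + 1
7 = 7×1 + 0  (stop)
So -165142/21799 = [-8; 2, 2, 1, 4, 10, 9, 7].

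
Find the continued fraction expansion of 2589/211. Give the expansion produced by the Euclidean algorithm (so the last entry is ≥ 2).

[12; 3, 1, 2, 2, 1, 5]

2589 = 12·211 + 57
211 = 3·57 + 40
57 = 1·40 + 17
40 = 2·17 + 6
17 = 2·6 + 5
6 = 1·5 + 1
5 = 5·1 + 0  (stop)
So 2589/211 = [12; 3, 1, 2, 2, 1, 5].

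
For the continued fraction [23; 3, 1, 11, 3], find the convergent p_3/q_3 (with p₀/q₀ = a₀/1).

1093/47

Using pₖ = aₖpₖ₋₁ + pₖ₋₂, qₖ = aₖqₖ₋₁ + qₖ₋₂ (with p₋₁=1, p₋₂=0, q₋₁=0, q₋₂=1):
  k=0: a=23, p=23, q=1
  k=1: a=3, p=70, q=3
  k=2: a=1, p=93, q=4
  k=3: a=11, p=1093, q=47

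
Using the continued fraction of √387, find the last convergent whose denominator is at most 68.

1141/58

√387 = [19; 1, 2, 19, 2, 1, 38, …] (period length 6).
Convergents:
  p_0/q_0 = 19/1
  p_1/q_1 = 20/1
  p_2/q_2 = 59/3
  p_3/q_3 = 1141/58
  p_4/q_4 = 2341/119
q_3 = 58 ≤ 68 < 119 = q_4, so the answer is 1141/58.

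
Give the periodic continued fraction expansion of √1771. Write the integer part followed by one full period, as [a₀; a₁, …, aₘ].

[42; 12, 84]

a₀ = ⌊√1771⌋ = 42.
With m₀=0, d₀=1 and mₖ₊₁ = dₖaₖ − mₖ, dₖ₊₁ = (n − mₖ₊₁²)/dₖ, aₖ₊₁ = ⌊(a₀+mₖ₊₁)/dₖ₊₁⌋:
  k=1: m=42, d=7, a=12
  k=2: m=42, d=1, a=84
d=1 and a=2a₀=84 at k=2, so the next step gives (m, d) = (42, 7) again — its k=1 value — and the period has length 2.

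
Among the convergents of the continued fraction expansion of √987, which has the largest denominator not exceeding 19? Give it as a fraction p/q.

377/12

√987 = [31; 2, 2, 2, 62, …] (period length 4).
Convergents:
  p_0/q_0 = 31/1
  p_1/q_1 = 63/2
  p_2/q_2 = 157/5
  p_3/q_3 = 377/12
  p_4/q_4 = 23531/749
q_3 = 12 ≤ 19 < 749 = q_4, so the answer is 377/12.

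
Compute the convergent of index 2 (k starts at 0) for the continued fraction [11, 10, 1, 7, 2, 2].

Using pₖ = aₖpₖ₋₁ + pₖ₋₂, qₖ = aₖqₖ₋₁ + qₖ₋₂ (with p₋₁=1, p₋₂=0, q₋₁=0, q₋₂=1):
  k=0: a=11, p=11, q=1
  k=1: a=10, p=111, q=10
  k=2: a=1, p=122, q=11

122/11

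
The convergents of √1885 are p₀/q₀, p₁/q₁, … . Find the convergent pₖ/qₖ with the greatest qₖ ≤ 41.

521/12

√1885 = [43; 2, 2, 2, 86, …] (period length 4).
Convergents:
  p_0/q_0 = 43/1
  p_1/q_1 = 87/2
  p_2/q_2 = 217/5
  p_3/q_3 = 521/12
  p_4/q_4 = 45023/1037
q_3 = 12 ≤ 41 < 1037 = q_4, so the answer is 521/12.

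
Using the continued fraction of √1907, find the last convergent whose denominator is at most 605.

√1907 = [43; 1, 2, 43, 2, 1, 86, …] (period length 6).
Convergents:
  p_0/q_0 = 43/1
  p_1/q_1 = 44/1
  p_2/q_2 = 131/3
  p_3/q_3 = 5677/130
  p_4/q_4 = 11485/263
  p_5/q_5 = 17162/393
  p_6/q_6 = 1487417/34061
q_5 = 393 ≤ 605 < 34061 = q_6, so the answer is 17162/393.

17162/393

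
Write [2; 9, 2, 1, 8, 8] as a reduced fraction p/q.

Fold from the inside: start with 8/1.
  8 + 1/8 = 65/8
  1 + 8/65 = 73/65
  2 + 65/73 = 211/73
  9 + 73/211 = 1972/211
  2 + 211/1972 = 4155/1972

4155/1972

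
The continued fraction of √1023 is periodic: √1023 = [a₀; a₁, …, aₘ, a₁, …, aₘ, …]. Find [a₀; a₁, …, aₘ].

[31; 1, 62]

a₀ = ⌊√1023⌋ = 31.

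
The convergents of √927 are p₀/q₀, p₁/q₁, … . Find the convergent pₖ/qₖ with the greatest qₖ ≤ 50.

1431/47

√927 = [30; 2, 4, 5, 3, 5, 4, 2, 60, …] (period length 8).
Convergents:
  p_0/q_0 = 30/1
  p_1/q_1 = 61/2
  p_2/q_2 = 274/9
  p_3/q_3 = 1431/47
  p_4/q_4 = 4567/150
q_3 = 47 ≤ 50 < 150 = q_4, so the answer is 1431/47.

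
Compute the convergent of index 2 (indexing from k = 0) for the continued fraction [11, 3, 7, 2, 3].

Using pₖ = aₖpₖ₋₁ + pₖ₋₂, qₖ = aₖqₖ₋₁ + qₖ₋₂ (with p₋₁=1, p₋₂=0, q₋₁=0, q₋₂=1):
  k=0: a=11, p=11, q=1
  k=1: a=3, p=34, q=3
  k=2: a=7, p=249, q=22

249/22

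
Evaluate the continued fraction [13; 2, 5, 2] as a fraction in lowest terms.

Using pₖ = aₖpₖ₋₁ + pₖ₋₂ and qₖ = aₖqₖ₋₁ + qₖ₋₂:
  k=0: a=13, p=13, q=1
  k=1: a=2, p=27, q=2
  k=2: a=5, p=148, q=11
  k=3: a=2, p=323, q=24

323/24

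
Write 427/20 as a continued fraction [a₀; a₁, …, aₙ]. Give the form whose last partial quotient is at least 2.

427 = 21·20 + 7
20 = 2·7 + 6
7 = 1·6 + 1
6 = 6·1 + 0  (stop)
So 427/20 = [21; 2, 1, 6].

[21; 2, 1, 6]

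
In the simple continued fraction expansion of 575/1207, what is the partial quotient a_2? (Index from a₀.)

10

575 = 0·1207 + 575   →  a_0 = 0
1207 = 2·575 + 57   →  a_1 = 2
575 = 10·57 + 5   →  a_2 = 10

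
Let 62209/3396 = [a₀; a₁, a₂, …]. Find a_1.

62209 = 18·3396 + 1081   →  a_0 = 18
3396 = 3·1081 + 153   →  a_1 = 3

3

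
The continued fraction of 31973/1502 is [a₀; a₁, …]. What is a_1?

3

31973 = 21·1502 + 431   →  a_0 = 21
1502 = 3·431 + 209   →  a_1 = 3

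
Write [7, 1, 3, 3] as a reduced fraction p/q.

Fold from the inside: start with 3/1.
  3 + 1/3 = 10/3
  1 + 3/10 = 13/10
  7 + 10/13 = 101/13

101/13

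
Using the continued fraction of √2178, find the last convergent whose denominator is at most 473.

19601/420

√2178 = [46; 1, 2, 46, 2, 1, 92, …] (period length 6).
Convergents:
  p_0/q_0 = 46/1
  p_1/q_1 = 47/1
  p_2/q_2 = 140/3
  p_3/q_3 = 6487/139
  p_4/q_4 = 13114/281
  p_5/q_5 = 19601/420
  p_6/q_6 = 1816406/38921
q_5 = 420 ≤ 473 < 38921 = q_6, so the answer is 19601/420.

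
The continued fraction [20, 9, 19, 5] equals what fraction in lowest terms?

Fold from the inside: start with 5/1.
  19 + 1/5 = 96/5
  9 + 5/96 = 869/96
  20 + 96/869 = 17476/869

17476/869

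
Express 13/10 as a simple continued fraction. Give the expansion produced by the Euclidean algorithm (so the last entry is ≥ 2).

[1; 3, 3]

13 = 1×10 + 3
10 = 3×3 + 1
3 = 3×1 + 0  (stop)
So 13/10 = [1; 3, 3].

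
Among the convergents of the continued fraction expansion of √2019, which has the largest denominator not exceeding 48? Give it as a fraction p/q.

674/15

√2019 = [44; 1, 13, 1, 88, …] (period length 4).
Convergents:
  p_0/q_0 = 44/1
  p_1/q_1 = 45/1
  p_2/q_2 = 629/14
  p_3/q_3 = 674/15
  p_4/q_4 = 59941/1334
q_3 = 15 ≤ 48 < 1334 = q_4, so the answer is 674/15.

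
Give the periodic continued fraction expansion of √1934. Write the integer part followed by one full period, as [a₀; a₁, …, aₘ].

[43; 1, 42, 1, 86]

a₀ = ⌊√1934⌋ = 43.
With m₀=0, d₀=1 and mₖ₊₁ = dₖaₖ − mₖ, dₖ₊₁ = (n − mₖ₊₁²)/dₖ, aₖ₊₁ = ⌊(a₀+mₖ₊₁)/dₖ₊₁⌋:
  k=1: m=43, d=85, a=1
  k=2: m=42, d=2, a=42
  k=3: m=42, d=85, a=1
  k=4: m=43, d=1, a=86
d=1 and a=2a₀=86 at k=4, so the next step gives (m, d) = (43, 85) again — its k=1 value — and the period has length 4.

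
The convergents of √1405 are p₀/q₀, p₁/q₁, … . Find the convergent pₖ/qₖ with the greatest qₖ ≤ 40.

√1405 = [37; 2, 14, 2, 74, …] (period length 4).
Convergents:
  p_0/q_0 = 37/1
  p_1/q_1 = 75/2
  p_2/q_2 = 1087/29
  p_3/q_3 = 2249/60
q_2 = 29 ≤ 40 < 60 = q_3, so the answer is 1087/29.

1087/29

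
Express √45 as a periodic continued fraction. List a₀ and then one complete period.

[6; 1, 2, 2, 2, 1, 12]

a₀ = ⌊√45⌋ = 6.
With m₀=0, d₀=1 and mₖ₊₁ = dₖaₖ − mₖ, dₖ₊₁ = (n − mₖ₊₁²)/dₖ, aₖ₊₁ = ⌊(a₀+mₖ₊₁)/dₖ₊₁⌋:
  k=1: m=6, d=9, a=1
  k=2: m=3, d=4, a=2
  k=3: m=5, d=5, a=2
  k=4: m=5, d=4, a=2
  k=5: m=3, d=9, a=1
  k=6: m=6, d=1, a=12
d=1 and a=2a₀=12 at k=6, so the next step gives (m, d) = (6, 9) again — its k=1 value — and the period has length 6.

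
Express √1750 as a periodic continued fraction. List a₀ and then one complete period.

a₀ = ⌊√1750⌋ = 41.
With m₀=0, d₀=1 and mₖ₊₁ = dₖaₖ − mₖ, dₖ₊₁ = (n − mₖ₊₁²)/dₖ, aₖ₊₁ = ⌊(a₀+mₖ₊₁)/dₖ₊₁⌋:
  k=1: m=41, d=69, a=1
  k=2: m=28, d=14, a=4
  k=3: m=28, d=69, a=1
  k=4: m=41, d=1, a=82
d=1 and a=2a₀=82 at k=4, so the next step gives (m, d) = (41, 69) again — its k=1 value — and the period has length 4.

[41; 1, 4, 1, 82]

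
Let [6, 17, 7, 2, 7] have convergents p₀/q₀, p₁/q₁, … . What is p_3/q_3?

Using pₖ = aₖpₖ₋₁ + pₖ₋₂, qₖ = aₖqₖ₋₁ + qₖ₋₂ (with p₋₁=1, p₋₂=0, q₋₁=0, q₋₂=1):
  k=0: a=6, p=6, q=1
  k=1: a=17, p=103, q=17
  k=2: a=7, p=727, q=120
  k=3: a=2, p=1557, q=257

1557/257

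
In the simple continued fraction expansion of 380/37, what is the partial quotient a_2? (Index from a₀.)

380 = 10·37 + 10   →  a_0 = 10
37 = 3·10 + 7   →  a_1 = 3
10 = 1·7 + 3   →  a_2 = 1

1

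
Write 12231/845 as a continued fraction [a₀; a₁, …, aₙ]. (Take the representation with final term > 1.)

[14; 2, 9, 3, 14]

12231 = 14·845 + 401
845 = 2·401 + 43
401 = 9·43 + 14
43 = 3·14 + 1
14 = 14·1 + 0  (stop)
So 12231/845 = [14; 2, 9, 3, 14].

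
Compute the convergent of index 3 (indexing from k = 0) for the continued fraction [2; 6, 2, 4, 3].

Using pₖ = aₖpₖ₋₁ + pₖ₋₂, qₖ = aₖqₖ₋₁ + qₖ₋₂ (with p₋₁=1, p₋₂=0, q₋₁=0, q₋₂=1):
  k=0: a=2, p=2, q=1
  k=1: a=6, p=13, q=6
  k=2: a=2, p=28, q=13
  k=3: a=4, p=125, q=58

125/58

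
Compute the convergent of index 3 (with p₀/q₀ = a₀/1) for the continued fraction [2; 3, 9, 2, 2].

137/59

Using pₖ = aₖpₖ₋₁ + pₖ₋₂, qₖ = aₖqₖ₋₁ + qₖ₋₂ (with p₋₁=1, p₋₂=0, q₋₁=0, q₋₂=1):
  k=0: a=2, p=2, q=1
  k=1: a=3, p=7, q=3
  k=2: a=9, p=65, q=28
  k=3: a=2, p=137, q=59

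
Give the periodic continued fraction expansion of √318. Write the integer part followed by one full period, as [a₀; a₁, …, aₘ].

[17; 1, 4, 1, 34]

a₀ = ⌊√318⌋ = 17.
With m₀=0, d₀=1 and mₖ₊₁ = dₖaₖ − mₖ, dₖ₊₁ = (n − mₖ₊₁²)/dₖ, aₖ₊₁ = ⌊(a₀+mₖ₊₁)/dₖ₊₁⌋:
  k=1: m=17, d=29, a=1
  k=2: m=12, d=6, a=4
  k=3: m=12, d=29, a=1
  k=4: m=17, d=1, a=34
d=1 and a=2a₀=34 at k=4, so the next step gives (m, d) = (17, 29) again — its k=1 value — and the period has length 4.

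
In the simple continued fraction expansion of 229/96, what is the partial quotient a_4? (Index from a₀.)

2

229 = 2·96 + 37   →  a_0 = 2
96 = 2·37 + 22   →  a_1 = 2
37 = 1·22 + 15   →  a_2 = 1
22 = 1·15 + 7   →  a_3 = 1
15 = 2·7 + 1   →  a_4 = 2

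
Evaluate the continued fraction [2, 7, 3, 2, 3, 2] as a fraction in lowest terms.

Using pₖ = aₖpₖ₋₁ + pₖ₋₂ and qₖ = aₖqₖ₋₁ + qₖ₋₂:
  k=0: a=2, p=2, q=1
  k=1: a=7, p=15, q=7
  k=2: a=3, p=47, q=22
  k=3: a=2, p=109, q=51
  k=4: a=3, p=374, q=175
  k=5: a=2, p=857, q=401

857/401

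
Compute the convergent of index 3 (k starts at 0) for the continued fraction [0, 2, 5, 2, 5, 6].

Using pₖ = aₖpₖ₋₁ + pₖ₋₂, qₖ = aₖqₖ₋₁ + qₖ₋₂ (with p₋₁=1, p₋₂=0, q₋₁=0, q₋₂=1):
  k=0: a=0, p=0, q=1
  k=1: a=2, p=1, q=2
  k=2: a=5, p=5, q=11
  k=3: a=2, p=11, q=24

11/24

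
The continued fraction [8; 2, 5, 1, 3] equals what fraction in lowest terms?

Fold from the inside: start with 3/1.
  1 + 1/3 = 4/3
  5 + 3/4 = 23/4
  2 + 4/23 = 50/23
  8 + 23/50 = 423/50

423/50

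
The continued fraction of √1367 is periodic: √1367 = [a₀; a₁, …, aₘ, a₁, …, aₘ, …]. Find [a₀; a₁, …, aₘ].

[36; 1, 35, 1, 72]

a₀ = ⌊√1367⌋ = 36.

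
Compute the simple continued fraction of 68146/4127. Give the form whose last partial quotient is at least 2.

68146 = 16*4127 + 2114
4127 = 1*2114 + 2013
2114 = 1*2013 + 101
2013 = 19*101 + 94
101 = 1*94 + 7
94 = 13*7 + 3
7 = 2*3 + 1
3 = 3*1 + 0  (stop)
So 68146/4127 = [16; 1, 1, 19, 1, 13, 2, 3].

[16; 1, 1, 19, 1, 13, 2, 3]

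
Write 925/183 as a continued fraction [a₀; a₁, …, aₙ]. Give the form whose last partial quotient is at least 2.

925 = 5·183 + 10
183 = 18·10 + 3
10 = 3·3 + 1
3 = 3·1 + 0  (stop)
So 925/183 = [5; 18, 3, 3].

[5; 18, 3, 3]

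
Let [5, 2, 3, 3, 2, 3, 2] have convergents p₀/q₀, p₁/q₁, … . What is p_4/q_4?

Using pₖ = aₖpₖ₋₁ + pₖ₋₂, qₖ = aₖqₖ₋₁ + qₖ₋₂ (with p₋₁=1, p₋₂=0, q₋₁=0, q₋₂=1):
  k=0: a=5, p=5, q=1
  k=1: a=2, p=11, q=2
  k=2: a=3, p=38, q=7
  k=3: a=3, p=125, q=23
  k=4: a=2, p=288, q=53

288/53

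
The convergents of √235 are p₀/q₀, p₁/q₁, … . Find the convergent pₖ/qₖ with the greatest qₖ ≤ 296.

√235 = [15; 3, 30, …] (period length 2).
Convergents:
  p_0/q_0 = 15/1
  p_1/q_1 = 46/3
  p_2/q_2 = 1395/91
  p_3/q_3 = 4231/276
  p_4/q_4 = 128325/8371
q_3 = 276 ≤ 296 < 8371 = q_4, so the answer is 4231/276.

4231/276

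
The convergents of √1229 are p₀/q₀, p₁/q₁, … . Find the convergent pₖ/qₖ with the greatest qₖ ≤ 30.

√1229 = [35; 17, 1, 1, 17, 70, …] (period length 5).
Convergents:
  p_0/q_0 = 35/1
  p_1/q_1 = 596/17
  p_2/q_2 = 631/18
  p_3/q_3 = 1227/35
q_2 = 18 ≤ 30 < 35 = q_3, so the answer is 631/18.

631/18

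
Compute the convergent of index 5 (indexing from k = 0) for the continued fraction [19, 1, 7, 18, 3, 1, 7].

Using pₖ = aₖpₖ₋₁ + pₖ₋₂, qₖ = aₖqₖ₋₁ + qₖ₋₂ (with p₋₁=1, p₋₂=0, q₋₁=0, q₋₂=1):
  k=0: a=19, p=19, q=1
  k=1: a=1, p=20, q=1
  k=2: a=7, p=159, q=8
  k=3: a=18, p=2882, q=145
  k=4: a=3, p=8805, q=443
  k=5: a=1, p=11687, q=588

11687/588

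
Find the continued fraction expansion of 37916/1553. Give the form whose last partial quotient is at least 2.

[24; 2, 2, 2, 3, 12, 3]

37916 = 24*1553 + 644
1553 = 2*644 + 265
644 = 2*265 + 114
265 = 2*114 + 37
114 = 3*37 + 3
37 = 12*3 + 1
3 = 3*1 + 0  (stop)
So 37916/1553 = [24; 2, 2, 2, 3, 12, 3].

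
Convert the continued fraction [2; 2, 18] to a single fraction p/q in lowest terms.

Using pₖ = aₖpₖ₋₁ + pₖ₋₂ and qₖ = aₖqₖ₋₁ + qₖ₋₂:
  k=0: a=2, p=2, q=1
  k=1: a=2, p=5, q=2
  k=2: a=18, p=92, q=37

92/37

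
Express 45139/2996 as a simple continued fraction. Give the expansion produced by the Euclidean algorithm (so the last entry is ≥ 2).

45139 = 15·2996 + 199
2996 = 15·199 + 11
199 = 18·11 + 1
11 = 11·1 + 0  (stop)
So 45139/2996 = [15; 15, 18, 11].

[15; 15, 18, 11]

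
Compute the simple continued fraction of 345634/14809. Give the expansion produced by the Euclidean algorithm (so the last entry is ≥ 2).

345634 = 23×14809 + 5027
14809 = 2×5027 + 4755
5027 = 1×4755 + 272
4755 = 17×272 + 131
272 = 2×131 + 10
131 = 13×10 + 1
10 = 10×1 + 0  (stop)
So 345634/14809 = [23; 2, 1, 17, 2, 13, 10].

[23; 2, 1, 17, 2, 13, 10]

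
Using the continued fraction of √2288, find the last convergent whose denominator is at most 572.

√2288 = [47; 1, 4, 1, 94, …] (period length 4).
Convergents:
  p_0/q_0 = 47/1
  p_1/q_1 = 48/1
  p_2/q_2 = 239/5
  p_3/q_3 = 287/6
  p_4/q_4 = 27217/569
  p_5/q_5 = 27504/575
q_4 = 569 ≤ 572 < 575 = q_5, so the answer is 27217/569.

27217/569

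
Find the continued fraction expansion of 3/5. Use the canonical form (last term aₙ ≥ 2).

[0; 1, 1, 2]

3 = 0·5 + 3
5 = 1·3 + 2
3 = 1·2 + 1
2 = 2·1 + 0  (stop)
So 3/5 = [0; 1, 1, 2].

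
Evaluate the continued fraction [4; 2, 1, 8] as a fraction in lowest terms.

113/26

Fold from the inside: start with 8/1.
  1 + 1/8 = 9/8
  2 + 8/9 = 26/9
  4 + 9/26 = 113/26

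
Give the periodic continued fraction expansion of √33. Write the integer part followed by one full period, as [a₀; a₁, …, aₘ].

[5; 1, 2, 1, 10]

a₀ = ⌊√33⌋ = 5.
With m₀=0, d₀=1 and mₖ₊₁ = dₖaₖ − mₖ, dₖ₊₁ = (n − mₖ₊₁²)/dₖ, aₖ₊₁ = ⌊(a₀+mₖ₊₁)/dₖ₊₁⌋:
  k=1: m=5, d=8, a=1
  k=2: m=3, d=3, a=2
  k=3: m=3, d=8, a=1
  k=4: m=5, d=1, a=10
d=1 and a=2a₀=10 at k=4, so the next step gives (m, d) = (5, 8) again — its k=1 value — and the period has length 4.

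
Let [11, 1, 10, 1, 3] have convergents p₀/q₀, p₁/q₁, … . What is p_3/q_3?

Using pₖ = aₖpₖ₋₁ + pₖ₋₂, qₖ = aₖqₖ₋₁ + qₖ₋₂ (with p₋₁=1, p₋₂=0, q₋₁=0, q₋₂=1):
  k=0: a=11, p=11, q=1
  k=1: a=1, p=12, q=1
  k=2: a=10, p=131, q=11
  k=3: a=1, p=143, q=12

143/12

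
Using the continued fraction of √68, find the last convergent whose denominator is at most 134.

√68 = [8; 4, 16, …] (period length 2).
Convergents:
  p_0/q_0 = 8/1
  p_1/q_1 = 33/4
  p_2/q_2 = 536/65
  p_3/q_3 = 2177/264
q_2 = 65 ≤ 134 < 264 = q_3, so the answer is 536/65.

536/65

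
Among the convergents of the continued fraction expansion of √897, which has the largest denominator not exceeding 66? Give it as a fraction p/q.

599/20

√897 = [29; 1, 18, 1, 58, …] (period length 4).
Convergents:
  p_0/q_0 = 29/1
  p_1/q_1 = 30/1
  p_2/q_2 = 569/19
  p_3/q_3 = 599/20
  p_4/q_4 = 35311/1179
q_3 = 20 ≤ 66 < 1179 = q_4, so the answer is 599/20.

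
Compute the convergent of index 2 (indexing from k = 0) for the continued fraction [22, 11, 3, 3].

751/34

Using pₖ = aₖpₖ₋₁ + pₖ₋₂, qₖ = aₖqₖ₋₁ + qₖ₋₂ (with p₋₁=1, p₋₂=0, q₋₁=0, q₋₂=1):
  k=0: a=22, p=22, q=1
  k=1: a=11, p=243, q=11
  k=2: a=3, p=751, q=34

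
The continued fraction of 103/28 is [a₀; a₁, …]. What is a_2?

2

103 = 3·28 + 19   →  a_0 = 3
28 = 1·19 + 9   →  a_1 = 1
19 = 2·9 + 1   →  a_2 = 2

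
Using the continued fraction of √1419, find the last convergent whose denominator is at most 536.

√1419 = [37; 1, 2, 37, 2, 1, 74, …] (period length 6).
Convergents:
  p_0/q_0 = 37/1
  p_1/q_1 = 38/1
  p_2/q_2 = 113/3
  p_3/q_3 = 4219/112
  p_4/q_4 = 8551/227
  p_5/q_5 = 12770/339
  p_6/q_6 = 953531/25313
q_5 = 339 ≤ 536 < 25313 = q_6, so the answer is 12770/339.

12770/339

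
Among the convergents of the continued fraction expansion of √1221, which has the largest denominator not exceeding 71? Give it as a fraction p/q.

√1221 = [34; 1, 16, 2, 16, 1, 68, …] (period length 6).
Convergents:
  p_0/q_0 = 34/1
  p_1/q_1 = 35/1
  p_2/q_2 = 594/17
  p_3/q_3 = 1223/35
  p_4/q_4 = 20162/577
q_3 = 35 ≤ 71 < 577 = q_4, so the answer is 1223/35.

1223/35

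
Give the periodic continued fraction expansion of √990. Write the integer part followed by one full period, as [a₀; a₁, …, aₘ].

[31; 2, 6, 2, 62]

a₀ = ⌊√990⌋ = 31.
With m₀=0, d₀=1 and mₖ₊₁ = dₖaₖ − mₖ, dₖ₊₁ = (n − mₖ₊₁²)/dₖ, aₖ₊₁ = ⌊(a₀+mₖ₊₁)/dₖ₊₁⌋:
  k=1: m=31, d=29, a=2
  k=2: m=27, d=9, a=6
  k=3: m=27, d=29, a=2
  k=4: m=31, d=1, a=62
d=1 and a=2a₀=62 at k=4, so the next step gives (m, d) = (31, 29) again — its k=1 value — and the period has length 4.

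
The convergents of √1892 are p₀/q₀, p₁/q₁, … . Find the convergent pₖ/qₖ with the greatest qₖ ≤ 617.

15137/348

√1892 = [43; 2, 86, …] (period length 2).
Convergents:
  p_0/q_0 = 43/1
  p_1/q_1 = 87/2
  p_2/q_2 = 7525/173
  p_3/q_3 = 15137/348
  p_4/q_4 = 1309307/30101
q_3 = 348 ≤ 617 < 30101 = q_4, so the answer is 15137/348.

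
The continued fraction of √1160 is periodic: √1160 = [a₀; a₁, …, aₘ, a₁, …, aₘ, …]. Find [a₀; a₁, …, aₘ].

a₀ = ⌊√1160⌋ = 34.
With m₀=0, d₀=1 and mₖ₊₁ = dₖaₖ − mₖ, dₖ₊₁ = (n − mₖ₊₁²)/dₖ, aₖ₊₁ = ⌊(a₀+mₖ₊₁)/dₖ₊₁⌋:
  k=1: m=34, d=4, a=17
  k=2: m=34, d=1, a=68
d=1 and a=2a₀=68 at k=2, so the next step gives (m, d) = (34, 4) again — its k=1 value — and the period has length 2.

[34; 17, 68]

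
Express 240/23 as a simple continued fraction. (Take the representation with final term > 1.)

240 = 10·23 + 10
23 = 2·10 + 3
10 = 3·3 + 1
3 = 3·1 + 0  (stop)
So 240/23 = [10; 2, 3, 3].

[10; 2, 3, 3]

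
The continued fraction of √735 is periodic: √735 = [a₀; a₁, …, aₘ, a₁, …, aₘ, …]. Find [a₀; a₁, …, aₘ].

[27; 9, 54]

a₀ = ⌊√735⌋ = 27.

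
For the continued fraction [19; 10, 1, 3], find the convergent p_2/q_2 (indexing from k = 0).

Using pₖ = aₖpₖ₋₁ + pₖ₋₂, qₖ = aₖqₖ₋₁ + qₖ₋₂ (with p₋₁=1, p₋₂=0, q₋₁=0, q₋₂=1):
  k=0: a=19, p=19, q=1
  k=1: a=10, p=191, q=10
  k=2: a=1, p=210, q=11

210/11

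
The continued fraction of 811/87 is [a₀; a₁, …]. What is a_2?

9

811 = 9·87 + 28   →  a_0 = 9
87 = 3·28 + 3   →  a_1 = 3
28 = 9·3 + 1   →  a_2 = 9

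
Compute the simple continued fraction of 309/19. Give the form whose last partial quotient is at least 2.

309 = 16*19 + 5
19 = 3*5 + 4
5 = 1*4 + 1
4 = 4*1 + 0  (stop)
So 309/19 = [16; 3, 1, 4].

[16; 3, 1, 4]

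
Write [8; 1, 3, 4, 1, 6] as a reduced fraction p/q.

Fold from the inside: start with 6/1.
  1 + 1/6 = 7/6
  4 + 6/7 = 34/7
  3 + 7/34 = 109/34
  1 + 34/109 = 143/109
  8 + 109/143 = 1253/143

1253/143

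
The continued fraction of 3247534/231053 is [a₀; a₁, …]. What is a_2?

16

3247534 = 14·231053 + 12792   →  a_0 = 14
231053 = 18·12792 + 797   →  a_1 = 18
12792 = 16·797 + 40   →  a_2 = 16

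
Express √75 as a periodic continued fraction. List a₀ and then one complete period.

[8; 1, 1, 1, 16]

a₀ = ⌊√75⌋ = 8.
With m₀=0, d₀=1 and mₖ₊₁ = dₖaₖ − mₖ, dₖ₊₁ = (n − mₖ₊₁²)/dₖ, aₖ₊₁ = ⌊(a₀+mₖ₊₁)/dₖ₊₁⌋:
  k=1: m=8, d=11, a=1
  k=2: m=3, d=6, a=1
  k=3: m=3, d=11, a=1
  k=4: m=8, d=1, a=16
d=1 and a=2a₀=16 at k=4, so the next step gives (m, d) = (8, 11) again — its k=1 value — and the period has length 4.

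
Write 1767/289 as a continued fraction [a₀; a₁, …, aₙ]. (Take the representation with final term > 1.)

1767 = 6·289 + 33
289 = 8·33 + 25
33 = 1·25 + 8
25 = 3·8 + 1
8 = 8·1 + 0  (stop)
So 1767/289 = [6; 8, 1, 3, 8].

[6; 8, 1, 3, 8]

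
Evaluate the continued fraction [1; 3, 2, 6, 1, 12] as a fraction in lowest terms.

862/669

Fold from the inside: start with 12/1.
  1 + 1/12 = 13/12
  6 + 12/13 = 90/13
  2 + 13/90 = 193/90
  3 + 90/193 = 669/193
  1 + 193/669 = 862/669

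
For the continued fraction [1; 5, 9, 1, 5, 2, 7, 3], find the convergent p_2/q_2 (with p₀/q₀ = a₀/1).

Using pₖ = aₖpₖ₋₁ + pₖ₋₂, qₖ = aₖqₖ₋₁ + qₖ₋₂ (with p₋₁=1, p₋₂=0, q₋₁=0, q₋₂=1):
  k=0: a=1, p=1, q=1
  k=1: a=5, p=6, q=5
  k=2: a=9, p=55, q=46

55/46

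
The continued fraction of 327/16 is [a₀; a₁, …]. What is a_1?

327 = 20·16 + 7   →  a_0 = 20
16 = 2·7 + 2   →  a_1 = 2

2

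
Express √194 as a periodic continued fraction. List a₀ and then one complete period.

[13; 1, 12, 1, 26]

a₀ = ⌊√194⌋ = 13.
With m₀=0, d₀=1 and mₖ₊₁ = dₖaₖ − mₖ, dₖ₊₁ = (n − mₖ₊₁²)/dₖ, aₖ₊₁ = ⌊(a₀+mₖ₊₁)/dₖ₊₁⌋:
  k=1: m=13, d=25, a=1
  k=2: m=12, d=2, a=12
  k=3: m=12, d=25, a=1
  k=4: m=13, d=1, a=26
d=1 and a=2a₀=26 at k=4, so the next step gives (m, d) = (13, 25) again — its k=1 value — and the period has length 4.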